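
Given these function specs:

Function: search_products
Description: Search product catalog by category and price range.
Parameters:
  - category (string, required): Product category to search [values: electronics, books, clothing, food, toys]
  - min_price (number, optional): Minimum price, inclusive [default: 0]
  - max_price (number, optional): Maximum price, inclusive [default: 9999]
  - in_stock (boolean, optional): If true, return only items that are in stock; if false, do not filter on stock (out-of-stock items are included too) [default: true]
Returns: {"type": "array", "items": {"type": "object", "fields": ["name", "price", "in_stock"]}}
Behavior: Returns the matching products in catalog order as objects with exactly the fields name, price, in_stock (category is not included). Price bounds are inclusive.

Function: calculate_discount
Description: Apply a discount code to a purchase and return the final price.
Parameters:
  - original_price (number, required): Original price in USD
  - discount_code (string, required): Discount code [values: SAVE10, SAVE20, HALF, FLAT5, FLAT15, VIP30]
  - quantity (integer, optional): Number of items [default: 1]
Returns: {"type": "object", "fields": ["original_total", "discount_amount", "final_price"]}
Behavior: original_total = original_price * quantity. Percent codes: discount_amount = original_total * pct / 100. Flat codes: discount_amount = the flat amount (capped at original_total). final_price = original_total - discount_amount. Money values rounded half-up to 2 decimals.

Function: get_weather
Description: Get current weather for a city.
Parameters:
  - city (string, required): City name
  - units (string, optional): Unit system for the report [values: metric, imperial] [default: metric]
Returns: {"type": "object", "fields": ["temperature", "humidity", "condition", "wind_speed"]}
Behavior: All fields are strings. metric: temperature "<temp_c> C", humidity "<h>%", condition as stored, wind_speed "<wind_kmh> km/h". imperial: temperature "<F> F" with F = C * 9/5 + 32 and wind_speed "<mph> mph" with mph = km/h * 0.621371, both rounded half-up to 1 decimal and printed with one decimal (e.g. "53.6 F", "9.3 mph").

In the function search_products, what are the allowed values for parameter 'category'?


The search_products spec declares:
  - category (string, required): Product category to search [values: electronics, books, clothing, food, toys]
Allowed values:
electronics, books, clothing, food, toys


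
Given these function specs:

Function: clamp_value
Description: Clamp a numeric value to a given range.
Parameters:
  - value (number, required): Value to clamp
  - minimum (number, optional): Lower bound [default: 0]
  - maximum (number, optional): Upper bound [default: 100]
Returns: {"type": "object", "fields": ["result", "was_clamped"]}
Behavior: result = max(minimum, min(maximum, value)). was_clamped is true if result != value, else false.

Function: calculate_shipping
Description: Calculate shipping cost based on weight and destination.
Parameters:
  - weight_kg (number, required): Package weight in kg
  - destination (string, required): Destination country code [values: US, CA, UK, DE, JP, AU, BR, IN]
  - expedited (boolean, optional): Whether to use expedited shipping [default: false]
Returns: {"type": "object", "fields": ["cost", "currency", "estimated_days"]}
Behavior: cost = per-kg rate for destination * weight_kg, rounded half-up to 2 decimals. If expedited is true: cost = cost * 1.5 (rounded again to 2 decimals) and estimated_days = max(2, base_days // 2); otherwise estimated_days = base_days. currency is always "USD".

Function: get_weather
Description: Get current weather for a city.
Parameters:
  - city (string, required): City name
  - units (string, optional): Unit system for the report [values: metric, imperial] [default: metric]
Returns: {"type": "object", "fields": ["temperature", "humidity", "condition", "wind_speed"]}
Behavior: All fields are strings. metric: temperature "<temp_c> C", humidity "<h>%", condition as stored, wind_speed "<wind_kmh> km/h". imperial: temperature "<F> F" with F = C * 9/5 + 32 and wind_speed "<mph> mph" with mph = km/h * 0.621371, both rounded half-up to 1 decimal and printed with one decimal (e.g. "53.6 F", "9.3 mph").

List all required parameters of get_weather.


Parameters of get_weather and their required/optional flag:
  city: required
  units: optional
city


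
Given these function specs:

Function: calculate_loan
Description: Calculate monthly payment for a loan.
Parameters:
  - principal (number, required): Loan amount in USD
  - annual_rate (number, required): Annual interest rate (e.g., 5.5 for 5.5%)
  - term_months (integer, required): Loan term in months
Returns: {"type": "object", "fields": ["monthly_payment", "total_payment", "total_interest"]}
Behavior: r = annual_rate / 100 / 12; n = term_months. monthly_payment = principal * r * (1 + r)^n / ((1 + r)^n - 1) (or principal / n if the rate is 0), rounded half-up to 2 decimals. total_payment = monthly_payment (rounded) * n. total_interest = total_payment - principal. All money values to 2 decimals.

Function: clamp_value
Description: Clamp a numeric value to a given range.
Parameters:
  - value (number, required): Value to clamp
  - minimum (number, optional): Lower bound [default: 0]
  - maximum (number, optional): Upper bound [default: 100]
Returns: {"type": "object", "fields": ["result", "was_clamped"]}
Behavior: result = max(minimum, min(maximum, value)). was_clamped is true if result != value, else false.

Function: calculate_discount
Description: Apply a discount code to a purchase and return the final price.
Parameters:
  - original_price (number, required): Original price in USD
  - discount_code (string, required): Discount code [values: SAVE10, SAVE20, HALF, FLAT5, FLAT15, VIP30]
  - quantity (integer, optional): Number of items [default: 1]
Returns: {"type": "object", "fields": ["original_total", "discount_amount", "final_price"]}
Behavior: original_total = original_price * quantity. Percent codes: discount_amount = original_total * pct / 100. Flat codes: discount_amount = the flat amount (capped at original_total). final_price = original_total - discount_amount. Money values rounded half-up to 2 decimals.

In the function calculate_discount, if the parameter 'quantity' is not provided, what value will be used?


The calculate_discount spec declares:
  - quantity (integer, optional): Number of items [default: 1]
Default:
1


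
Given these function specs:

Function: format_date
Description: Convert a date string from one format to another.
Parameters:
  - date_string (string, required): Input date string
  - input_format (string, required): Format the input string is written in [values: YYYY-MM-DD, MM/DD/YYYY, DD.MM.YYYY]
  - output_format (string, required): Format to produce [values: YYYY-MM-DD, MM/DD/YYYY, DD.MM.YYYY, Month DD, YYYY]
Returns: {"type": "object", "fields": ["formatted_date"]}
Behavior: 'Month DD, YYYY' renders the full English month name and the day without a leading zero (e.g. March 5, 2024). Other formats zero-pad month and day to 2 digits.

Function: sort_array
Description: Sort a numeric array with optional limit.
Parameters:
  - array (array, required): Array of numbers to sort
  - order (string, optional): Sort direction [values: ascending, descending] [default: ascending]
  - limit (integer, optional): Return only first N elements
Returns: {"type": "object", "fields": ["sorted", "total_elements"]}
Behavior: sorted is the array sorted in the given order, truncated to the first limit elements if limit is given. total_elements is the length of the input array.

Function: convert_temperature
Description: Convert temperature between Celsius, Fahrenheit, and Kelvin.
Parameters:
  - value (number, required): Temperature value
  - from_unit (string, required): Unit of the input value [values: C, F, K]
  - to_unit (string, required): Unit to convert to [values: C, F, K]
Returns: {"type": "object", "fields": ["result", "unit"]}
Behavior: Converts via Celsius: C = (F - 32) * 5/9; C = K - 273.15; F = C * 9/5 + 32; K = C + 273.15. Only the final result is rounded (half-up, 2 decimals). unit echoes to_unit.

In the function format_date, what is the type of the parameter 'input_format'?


The format_date spec declares:
  - input_format (string, required): Format the input string is written in [values: YYYY-MM-DD, MM/DD/YYYY, DD.MM.YYYY]
Type:
string


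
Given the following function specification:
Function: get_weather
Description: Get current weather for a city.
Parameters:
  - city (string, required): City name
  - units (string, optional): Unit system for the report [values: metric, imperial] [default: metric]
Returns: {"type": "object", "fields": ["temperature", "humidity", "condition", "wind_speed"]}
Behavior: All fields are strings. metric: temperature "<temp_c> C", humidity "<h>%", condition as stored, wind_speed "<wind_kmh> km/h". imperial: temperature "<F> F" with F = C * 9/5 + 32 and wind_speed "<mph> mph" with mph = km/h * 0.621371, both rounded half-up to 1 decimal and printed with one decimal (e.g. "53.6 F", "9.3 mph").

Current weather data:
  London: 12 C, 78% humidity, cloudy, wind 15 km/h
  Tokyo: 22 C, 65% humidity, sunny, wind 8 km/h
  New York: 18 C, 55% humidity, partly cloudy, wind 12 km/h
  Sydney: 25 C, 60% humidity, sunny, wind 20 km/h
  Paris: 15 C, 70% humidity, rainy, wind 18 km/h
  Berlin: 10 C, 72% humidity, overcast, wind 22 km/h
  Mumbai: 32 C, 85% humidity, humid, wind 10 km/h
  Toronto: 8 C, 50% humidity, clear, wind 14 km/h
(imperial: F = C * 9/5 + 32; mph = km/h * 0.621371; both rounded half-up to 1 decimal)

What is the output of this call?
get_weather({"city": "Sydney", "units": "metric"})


Sydney record: 25 C, 60%, sunny, 20 km/h
metric: report values as stored ('<temp_c> C', '<humidity>%', '<wind_kmh> km/h')
Output:
{"temperature": "25 C", "humidity": "60%", "condition": "sunny", "wind_speed": "20 km/h"}


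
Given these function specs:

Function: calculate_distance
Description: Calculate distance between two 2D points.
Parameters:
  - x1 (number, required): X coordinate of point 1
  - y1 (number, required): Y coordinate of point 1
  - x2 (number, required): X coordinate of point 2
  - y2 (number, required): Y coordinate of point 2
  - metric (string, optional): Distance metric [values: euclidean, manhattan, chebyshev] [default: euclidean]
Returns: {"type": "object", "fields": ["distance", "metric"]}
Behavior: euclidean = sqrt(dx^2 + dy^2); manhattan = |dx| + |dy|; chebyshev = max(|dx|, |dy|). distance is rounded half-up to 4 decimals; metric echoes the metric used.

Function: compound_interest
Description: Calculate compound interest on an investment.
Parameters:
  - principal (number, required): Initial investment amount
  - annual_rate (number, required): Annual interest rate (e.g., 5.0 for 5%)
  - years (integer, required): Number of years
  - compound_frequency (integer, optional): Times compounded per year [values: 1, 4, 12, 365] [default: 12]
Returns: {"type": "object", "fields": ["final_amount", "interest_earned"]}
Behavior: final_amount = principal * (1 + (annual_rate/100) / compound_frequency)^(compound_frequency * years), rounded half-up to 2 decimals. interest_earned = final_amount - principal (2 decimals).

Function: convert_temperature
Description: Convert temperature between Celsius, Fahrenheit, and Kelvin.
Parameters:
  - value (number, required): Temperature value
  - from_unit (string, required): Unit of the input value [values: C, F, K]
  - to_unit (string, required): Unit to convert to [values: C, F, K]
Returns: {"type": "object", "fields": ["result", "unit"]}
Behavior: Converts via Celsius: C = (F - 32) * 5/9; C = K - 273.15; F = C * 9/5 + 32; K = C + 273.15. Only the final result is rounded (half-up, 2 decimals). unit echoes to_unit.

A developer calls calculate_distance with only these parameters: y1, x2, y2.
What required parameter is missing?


Required parameters: x1, y1, x2, y2
Provided: y1, x2, y2
Missing: x1
x1


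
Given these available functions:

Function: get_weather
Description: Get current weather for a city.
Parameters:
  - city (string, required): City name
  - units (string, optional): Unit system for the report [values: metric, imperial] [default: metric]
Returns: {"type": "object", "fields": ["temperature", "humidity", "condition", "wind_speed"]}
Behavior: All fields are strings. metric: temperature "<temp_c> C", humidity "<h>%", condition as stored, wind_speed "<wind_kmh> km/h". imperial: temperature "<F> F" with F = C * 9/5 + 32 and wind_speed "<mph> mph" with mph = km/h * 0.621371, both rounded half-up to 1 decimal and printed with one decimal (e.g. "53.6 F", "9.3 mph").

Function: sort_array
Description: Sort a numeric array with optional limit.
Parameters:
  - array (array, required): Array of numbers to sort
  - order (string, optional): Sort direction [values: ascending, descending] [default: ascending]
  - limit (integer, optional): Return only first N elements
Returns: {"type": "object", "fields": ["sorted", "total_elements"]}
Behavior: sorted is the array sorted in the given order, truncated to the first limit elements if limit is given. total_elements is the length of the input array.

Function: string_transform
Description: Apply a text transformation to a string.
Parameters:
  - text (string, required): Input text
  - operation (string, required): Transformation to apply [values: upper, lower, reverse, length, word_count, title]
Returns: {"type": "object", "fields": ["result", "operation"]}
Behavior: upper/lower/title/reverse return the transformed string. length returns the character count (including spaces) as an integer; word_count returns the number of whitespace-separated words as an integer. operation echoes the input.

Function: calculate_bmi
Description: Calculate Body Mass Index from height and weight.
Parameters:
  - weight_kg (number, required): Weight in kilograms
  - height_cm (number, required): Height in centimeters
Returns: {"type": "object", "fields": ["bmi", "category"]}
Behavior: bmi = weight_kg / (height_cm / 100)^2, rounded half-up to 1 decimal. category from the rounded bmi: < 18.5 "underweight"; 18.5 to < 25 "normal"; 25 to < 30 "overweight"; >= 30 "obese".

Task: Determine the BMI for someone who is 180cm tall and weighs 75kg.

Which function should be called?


The task needs a function whose description is: Calculate Body Mass Index from height and weight.
calculate_bmi


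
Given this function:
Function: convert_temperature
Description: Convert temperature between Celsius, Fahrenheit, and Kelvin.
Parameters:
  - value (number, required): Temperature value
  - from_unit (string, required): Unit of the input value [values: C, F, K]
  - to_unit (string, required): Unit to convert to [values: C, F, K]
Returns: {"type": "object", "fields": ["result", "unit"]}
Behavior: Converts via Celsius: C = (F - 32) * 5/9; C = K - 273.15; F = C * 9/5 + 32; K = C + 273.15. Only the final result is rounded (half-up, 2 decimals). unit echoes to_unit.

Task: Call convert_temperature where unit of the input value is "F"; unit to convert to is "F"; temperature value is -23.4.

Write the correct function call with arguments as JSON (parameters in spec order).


Mapping each described value to its parameter name:
  'Unit of the input value' -> from_unit = "F"
  'Unit to convert to' -> to_unit = "F"
  'Temperature value' -> value = -23.4
convert_temperature({"value": -23.4, "from_unit": "F", "to_unit": "F"})


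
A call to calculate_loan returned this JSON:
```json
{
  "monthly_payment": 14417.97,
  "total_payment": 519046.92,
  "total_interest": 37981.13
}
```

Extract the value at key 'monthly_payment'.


14417.97


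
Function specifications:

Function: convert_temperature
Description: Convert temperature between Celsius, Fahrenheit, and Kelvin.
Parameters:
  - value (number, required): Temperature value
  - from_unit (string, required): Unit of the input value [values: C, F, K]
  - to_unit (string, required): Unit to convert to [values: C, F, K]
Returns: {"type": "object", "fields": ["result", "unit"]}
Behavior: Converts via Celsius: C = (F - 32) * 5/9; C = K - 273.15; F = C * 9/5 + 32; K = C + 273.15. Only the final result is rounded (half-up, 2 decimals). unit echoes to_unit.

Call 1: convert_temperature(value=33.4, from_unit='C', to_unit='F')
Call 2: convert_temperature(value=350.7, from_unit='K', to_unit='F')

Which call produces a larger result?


Call 1:
  Input already in C: 33.4
  To F: 33.4 * 9/5 + 32 = 92.12
  Round to 2 decimals: 92.12
  -> 92.12 F
Call 2:
  To C: 350.7 - 273.15 = 77.55
  To F: 77.55 * 9/5 + 32 = 171.59
  Round to 2 decimals: 171.59
  -> 171.59 F
Call 2 (171.59 F)


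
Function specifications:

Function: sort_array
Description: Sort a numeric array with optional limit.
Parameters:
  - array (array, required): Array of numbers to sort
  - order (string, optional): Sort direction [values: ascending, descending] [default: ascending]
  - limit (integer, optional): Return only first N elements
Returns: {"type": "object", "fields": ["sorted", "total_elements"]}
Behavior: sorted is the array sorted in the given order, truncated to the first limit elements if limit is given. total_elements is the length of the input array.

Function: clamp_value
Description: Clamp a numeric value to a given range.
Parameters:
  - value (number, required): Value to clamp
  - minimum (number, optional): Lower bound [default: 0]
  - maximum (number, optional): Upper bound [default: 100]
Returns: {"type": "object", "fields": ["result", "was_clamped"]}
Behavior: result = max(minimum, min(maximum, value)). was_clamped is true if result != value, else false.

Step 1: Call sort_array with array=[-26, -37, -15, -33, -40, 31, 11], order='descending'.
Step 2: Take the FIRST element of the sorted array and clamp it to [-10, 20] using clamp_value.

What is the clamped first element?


Step 1: sort_array(order=descending)
  sorted: [31, 11, -15, -26, -33, -37, -40]
  -> first element = 31
Step 2: clamp_value(value=31, minimum=-10, maximum=20)
  result = max(-10, min(20, 31)) = max(-10, 20) = 20
  was_clamped = (20 != 31) = true
  -> result = 20
20


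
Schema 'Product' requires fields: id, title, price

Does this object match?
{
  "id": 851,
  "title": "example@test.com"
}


Checking required fields...
Missing: price
Invalid - missing required field 'price'


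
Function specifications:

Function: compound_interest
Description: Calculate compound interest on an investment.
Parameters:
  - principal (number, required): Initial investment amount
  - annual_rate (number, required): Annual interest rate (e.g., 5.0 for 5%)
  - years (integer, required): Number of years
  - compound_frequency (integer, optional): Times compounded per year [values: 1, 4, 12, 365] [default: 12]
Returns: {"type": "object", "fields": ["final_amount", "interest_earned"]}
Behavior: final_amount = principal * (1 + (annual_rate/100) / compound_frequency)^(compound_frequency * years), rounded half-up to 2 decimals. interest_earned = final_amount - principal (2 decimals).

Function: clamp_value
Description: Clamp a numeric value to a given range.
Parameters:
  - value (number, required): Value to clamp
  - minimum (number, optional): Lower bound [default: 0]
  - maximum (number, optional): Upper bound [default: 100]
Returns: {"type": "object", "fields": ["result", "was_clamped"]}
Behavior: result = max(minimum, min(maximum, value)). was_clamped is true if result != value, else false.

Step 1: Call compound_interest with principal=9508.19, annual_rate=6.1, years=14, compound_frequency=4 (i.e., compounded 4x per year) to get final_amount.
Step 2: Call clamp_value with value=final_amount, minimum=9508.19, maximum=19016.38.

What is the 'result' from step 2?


Step 1: compound_interest
  rate per period = 6.1/100/4 = 0.01525 (keep full precision); periods = 4 * 14 = 56
  (1 + 0.01525)^56 = 2.33393038
  final_amount = 9508.19 * 2.33393038 = 22191.453498 -> 22191.45
  interest_earned = 22191.45 - 9508.19 = 12683.26
  -> final_amount = 22191.45
Step 2: clamp_value(value=22191.45, minimum=9508.19, maximum=19016.38)
  result = max(9508.19, min(19016.38, 22191.45)) = max(9508.19, 19016.38) = 19016.38
  was_clamped = (19016.38 != 22191.45) = true
  -> result = 19016.38
19016.38


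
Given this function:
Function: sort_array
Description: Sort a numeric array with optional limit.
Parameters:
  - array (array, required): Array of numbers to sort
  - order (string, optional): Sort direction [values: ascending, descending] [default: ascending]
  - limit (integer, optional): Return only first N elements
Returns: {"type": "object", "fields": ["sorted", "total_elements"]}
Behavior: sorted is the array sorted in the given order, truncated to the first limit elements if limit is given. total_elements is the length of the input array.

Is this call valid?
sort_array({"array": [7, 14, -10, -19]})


Checking all required parameters present and types match... All valid.
Valid


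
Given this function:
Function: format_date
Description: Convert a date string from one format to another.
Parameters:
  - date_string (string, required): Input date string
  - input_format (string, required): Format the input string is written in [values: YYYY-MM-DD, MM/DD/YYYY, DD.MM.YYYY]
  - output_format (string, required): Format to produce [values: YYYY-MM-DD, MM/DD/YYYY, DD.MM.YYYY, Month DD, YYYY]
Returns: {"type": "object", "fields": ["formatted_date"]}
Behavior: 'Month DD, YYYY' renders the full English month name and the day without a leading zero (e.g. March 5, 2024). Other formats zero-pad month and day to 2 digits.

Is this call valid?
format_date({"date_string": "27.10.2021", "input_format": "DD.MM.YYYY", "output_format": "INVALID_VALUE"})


Checking parameter values...
Parameter 'output_format' has value 'INVALID_VALUE' not in allowed: YYYY-MM-DD, MM/DD/YYYY, DD.MM.YYYY, Month DD, YYYY
Invalid - 'output_format' must be one of YYYY-MM-DD, MM/DD/YYYY, DD.MM.YYYY, Month DD, YYYY


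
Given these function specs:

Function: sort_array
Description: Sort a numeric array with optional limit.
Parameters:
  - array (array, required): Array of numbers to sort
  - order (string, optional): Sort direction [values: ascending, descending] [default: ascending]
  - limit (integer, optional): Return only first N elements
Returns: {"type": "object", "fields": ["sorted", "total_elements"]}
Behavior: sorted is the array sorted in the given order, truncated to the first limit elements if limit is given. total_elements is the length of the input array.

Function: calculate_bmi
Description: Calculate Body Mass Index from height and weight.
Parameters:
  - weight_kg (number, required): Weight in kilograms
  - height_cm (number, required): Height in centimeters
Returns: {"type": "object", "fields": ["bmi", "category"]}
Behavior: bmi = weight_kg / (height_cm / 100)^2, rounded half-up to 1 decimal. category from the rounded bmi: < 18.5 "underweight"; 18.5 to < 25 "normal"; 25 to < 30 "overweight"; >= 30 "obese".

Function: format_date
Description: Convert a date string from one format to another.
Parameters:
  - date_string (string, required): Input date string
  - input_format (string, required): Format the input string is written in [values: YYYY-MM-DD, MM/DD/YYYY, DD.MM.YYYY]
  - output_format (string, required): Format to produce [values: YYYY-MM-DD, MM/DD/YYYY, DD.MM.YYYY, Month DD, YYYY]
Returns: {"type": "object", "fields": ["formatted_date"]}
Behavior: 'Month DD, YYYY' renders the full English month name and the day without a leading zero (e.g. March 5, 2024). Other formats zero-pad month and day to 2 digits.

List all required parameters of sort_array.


Parameters of sort_array and their required/optional flag:
  array: required
  order: optional
  limit: optional
array


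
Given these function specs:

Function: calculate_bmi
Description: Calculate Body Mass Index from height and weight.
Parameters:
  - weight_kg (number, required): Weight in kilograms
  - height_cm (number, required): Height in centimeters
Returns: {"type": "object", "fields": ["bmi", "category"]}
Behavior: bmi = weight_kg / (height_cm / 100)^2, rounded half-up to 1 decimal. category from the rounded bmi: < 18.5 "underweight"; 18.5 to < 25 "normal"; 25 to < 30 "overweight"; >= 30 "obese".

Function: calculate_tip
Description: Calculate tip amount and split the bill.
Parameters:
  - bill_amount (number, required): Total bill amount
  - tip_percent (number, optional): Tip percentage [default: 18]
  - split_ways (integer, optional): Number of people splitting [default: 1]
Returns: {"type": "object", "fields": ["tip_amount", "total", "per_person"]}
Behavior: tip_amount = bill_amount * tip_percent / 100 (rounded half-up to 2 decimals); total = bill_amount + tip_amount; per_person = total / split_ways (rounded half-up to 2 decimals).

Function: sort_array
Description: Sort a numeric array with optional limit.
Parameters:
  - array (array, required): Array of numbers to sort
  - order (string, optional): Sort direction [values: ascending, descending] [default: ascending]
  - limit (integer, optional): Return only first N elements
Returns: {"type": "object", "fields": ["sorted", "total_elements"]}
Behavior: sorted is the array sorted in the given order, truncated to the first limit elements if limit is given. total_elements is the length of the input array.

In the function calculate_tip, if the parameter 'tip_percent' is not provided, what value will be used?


The calculate_tip spec declares:
  - tip_percent (number, optional): Tip percentage [default: 18]
Default:
18


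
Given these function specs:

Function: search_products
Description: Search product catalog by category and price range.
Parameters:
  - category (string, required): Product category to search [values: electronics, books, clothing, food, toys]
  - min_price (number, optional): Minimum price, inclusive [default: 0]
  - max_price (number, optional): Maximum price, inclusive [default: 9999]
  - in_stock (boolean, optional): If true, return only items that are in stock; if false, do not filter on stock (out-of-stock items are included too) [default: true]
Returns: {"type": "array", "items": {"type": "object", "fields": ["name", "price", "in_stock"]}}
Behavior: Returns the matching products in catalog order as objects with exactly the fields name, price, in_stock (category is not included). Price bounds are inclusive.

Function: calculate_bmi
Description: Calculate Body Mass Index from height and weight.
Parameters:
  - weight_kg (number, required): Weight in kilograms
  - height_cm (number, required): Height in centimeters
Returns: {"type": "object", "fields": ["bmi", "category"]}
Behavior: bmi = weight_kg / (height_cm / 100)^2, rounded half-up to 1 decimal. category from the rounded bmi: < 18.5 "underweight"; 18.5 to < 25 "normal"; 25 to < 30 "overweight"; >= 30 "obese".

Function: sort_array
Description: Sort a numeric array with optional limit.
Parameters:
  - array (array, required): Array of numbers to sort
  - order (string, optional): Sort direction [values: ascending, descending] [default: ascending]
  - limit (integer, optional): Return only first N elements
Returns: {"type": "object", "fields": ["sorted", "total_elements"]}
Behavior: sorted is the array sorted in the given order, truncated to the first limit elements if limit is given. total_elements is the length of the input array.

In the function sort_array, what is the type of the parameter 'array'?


The sort_array spec declares:
  - array (array, required): Array of numbers to sort
Type:
array


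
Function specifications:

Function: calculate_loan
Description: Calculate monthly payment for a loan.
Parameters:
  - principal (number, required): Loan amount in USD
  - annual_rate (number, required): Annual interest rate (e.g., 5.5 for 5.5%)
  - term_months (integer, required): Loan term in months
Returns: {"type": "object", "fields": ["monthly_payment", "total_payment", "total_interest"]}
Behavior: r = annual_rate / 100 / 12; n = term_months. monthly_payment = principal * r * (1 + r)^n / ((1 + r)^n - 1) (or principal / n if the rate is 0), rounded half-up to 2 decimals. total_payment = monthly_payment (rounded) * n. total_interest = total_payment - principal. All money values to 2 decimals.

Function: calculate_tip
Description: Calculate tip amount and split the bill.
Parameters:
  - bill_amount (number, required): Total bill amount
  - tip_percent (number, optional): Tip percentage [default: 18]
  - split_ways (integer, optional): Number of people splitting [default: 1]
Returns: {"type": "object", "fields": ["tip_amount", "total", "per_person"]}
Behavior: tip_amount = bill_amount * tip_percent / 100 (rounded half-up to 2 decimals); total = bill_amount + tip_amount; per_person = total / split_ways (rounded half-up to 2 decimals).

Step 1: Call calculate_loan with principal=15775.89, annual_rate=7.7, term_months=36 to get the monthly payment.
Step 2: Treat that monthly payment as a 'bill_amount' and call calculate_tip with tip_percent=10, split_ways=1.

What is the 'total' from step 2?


Step 1: calculate_loan(principal=15775.89, annual_rate=7.7, term_months=36)
  r = 7.7 / 100 / 12 = 0.006416666667 (keep full precision)
  (1 + r)^36 = 1.25892984
  monthly_payment = 15775.89 * 0.006416666667 * 1.25892984 / (1.25892984 - 1) = 492.178646 -> 492.18
  total_payment = 492.18 * 36 = 17718.48
  total_interest = 17718.48 - 15775.89 = 1942.59
  -> monthly_payment = 492.18
Step 2: calculate_tip(bill_amount=492.18, tip_percent=10, split_ways=1)
  tip_amount = 492.18 * 10/100 = 49.218 -> 49.22
  total = 492.18 + 49.22 = 541.40
  per_person = 541.40 / 1 = 541.4 -> 541.40
  -> total = 541.40
$541.40


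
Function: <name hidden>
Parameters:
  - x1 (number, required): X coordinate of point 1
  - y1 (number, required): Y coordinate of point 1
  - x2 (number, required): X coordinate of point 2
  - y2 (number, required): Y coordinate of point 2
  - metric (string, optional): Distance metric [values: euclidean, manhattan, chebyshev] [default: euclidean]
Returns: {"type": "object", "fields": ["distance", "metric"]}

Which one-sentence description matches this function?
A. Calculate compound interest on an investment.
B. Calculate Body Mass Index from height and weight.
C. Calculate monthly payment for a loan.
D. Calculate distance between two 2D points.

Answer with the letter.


Parameters x1, y1, x2, y2, metric and return ["distance", "metric"] fit: Calculate distance between two 2D points.
D


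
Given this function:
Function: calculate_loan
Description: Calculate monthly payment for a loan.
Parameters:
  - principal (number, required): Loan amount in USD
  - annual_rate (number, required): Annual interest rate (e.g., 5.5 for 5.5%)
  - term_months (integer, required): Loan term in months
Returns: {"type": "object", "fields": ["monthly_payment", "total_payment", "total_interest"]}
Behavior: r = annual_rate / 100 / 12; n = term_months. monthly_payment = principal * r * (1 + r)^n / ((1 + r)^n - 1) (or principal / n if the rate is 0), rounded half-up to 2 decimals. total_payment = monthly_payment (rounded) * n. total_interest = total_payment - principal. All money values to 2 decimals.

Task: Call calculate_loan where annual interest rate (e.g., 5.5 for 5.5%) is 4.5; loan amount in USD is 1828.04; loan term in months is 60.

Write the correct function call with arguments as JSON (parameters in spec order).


Mapping each described value to its parameter name:
  'Annual interest rate (e.g., 5.5 for 5.5%)' -> annual_rate = 4.5
  'Loan amount in USD' -> principal = 1828.04
  'Loan term in months' -> term_months = 60
calculate_loan({"principal": 1828.04, "annual_rate": 4.5, "term_months": 60})


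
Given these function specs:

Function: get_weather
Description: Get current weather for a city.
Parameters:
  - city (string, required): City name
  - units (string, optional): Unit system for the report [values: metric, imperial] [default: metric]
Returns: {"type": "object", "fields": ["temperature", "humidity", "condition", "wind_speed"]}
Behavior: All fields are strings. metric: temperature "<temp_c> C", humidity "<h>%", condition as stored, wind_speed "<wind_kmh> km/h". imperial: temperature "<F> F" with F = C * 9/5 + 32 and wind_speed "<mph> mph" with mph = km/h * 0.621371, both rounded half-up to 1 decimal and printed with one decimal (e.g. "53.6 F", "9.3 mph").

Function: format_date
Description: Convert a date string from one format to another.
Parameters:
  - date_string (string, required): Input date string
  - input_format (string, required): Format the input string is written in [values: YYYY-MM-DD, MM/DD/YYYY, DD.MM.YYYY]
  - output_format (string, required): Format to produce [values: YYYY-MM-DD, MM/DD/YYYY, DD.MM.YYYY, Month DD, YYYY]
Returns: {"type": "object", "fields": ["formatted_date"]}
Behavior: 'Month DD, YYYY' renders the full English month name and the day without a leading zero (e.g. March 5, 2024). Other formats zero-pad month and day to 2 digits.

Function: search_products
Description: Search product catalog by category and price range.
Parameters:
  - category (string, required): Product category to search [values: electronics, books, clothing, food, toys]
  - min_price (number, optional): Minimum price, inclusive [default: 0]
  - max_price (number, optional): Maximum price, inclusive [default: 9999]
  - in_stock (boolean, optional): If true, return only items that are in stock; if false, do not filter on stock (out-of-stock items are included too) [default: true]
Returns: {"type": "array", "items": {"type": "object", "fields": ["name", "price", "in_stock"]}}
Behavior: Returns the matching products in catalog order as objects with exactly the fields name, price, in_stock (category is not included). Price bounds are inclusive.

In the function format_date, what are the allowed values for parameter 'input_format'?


The format_date spec declares:
  - input_format (string, required): Format the input string is written in [values: YYYY-MM-DD, MM/DD/YYYY, DD.MM.YYYY]
Allowed values:
YYYY-MM-DD, MM/DD/YYYY, DD.MM.YYYY


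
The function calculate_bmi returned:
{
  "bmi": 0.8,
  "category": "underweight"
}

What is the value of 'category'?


underweight


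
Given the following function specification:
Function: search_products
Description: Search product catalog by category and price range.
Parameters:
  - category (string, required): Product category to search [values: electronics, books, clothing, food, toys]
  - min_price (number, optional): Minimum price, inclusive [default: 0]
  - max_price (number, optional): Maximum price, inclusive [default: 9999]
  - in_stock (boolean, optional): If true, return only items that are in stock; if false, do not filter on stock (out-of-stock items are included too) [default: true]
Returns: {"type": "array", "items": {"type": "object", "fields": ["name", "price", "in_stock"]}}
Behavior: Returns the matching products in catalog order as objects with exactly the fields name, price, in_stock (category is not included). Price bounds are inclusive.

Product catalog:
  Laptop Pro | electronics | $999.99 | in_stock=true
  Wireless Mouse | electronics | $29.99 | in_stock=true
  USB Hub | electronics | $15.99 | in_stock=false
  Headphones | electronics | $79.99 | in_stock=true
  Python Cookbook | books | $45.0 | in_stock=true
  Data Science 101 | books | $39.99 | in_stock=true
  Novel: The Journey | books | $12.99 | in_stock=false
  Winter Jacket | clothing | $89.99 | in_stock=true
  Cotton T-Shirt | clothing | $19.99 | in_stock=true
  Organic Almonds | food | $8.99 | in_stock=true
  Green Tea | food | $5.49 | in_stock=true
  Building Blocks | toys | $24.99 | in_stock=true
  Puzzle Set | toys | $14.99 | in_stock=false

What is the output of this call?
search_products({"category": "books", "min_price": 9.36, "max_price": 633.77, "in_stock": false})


Filter: category=books, 9.36 <= price <= 633.77, in_stock=false so stock is not filtered
  Python Cookbook ($45.0): keep
  Data Science 101 ($39.99): keep
  Novel: The Journey ($12.99): keep
Output:
[{"name": "Python Cookbook", "price": 45.0, "in_stock": true}, {"name": "Data Science 101", "price": 39.99, "in_stock": true}, {"name": "Novel: The Journey", "price": 12.99, "in_stock": false}]


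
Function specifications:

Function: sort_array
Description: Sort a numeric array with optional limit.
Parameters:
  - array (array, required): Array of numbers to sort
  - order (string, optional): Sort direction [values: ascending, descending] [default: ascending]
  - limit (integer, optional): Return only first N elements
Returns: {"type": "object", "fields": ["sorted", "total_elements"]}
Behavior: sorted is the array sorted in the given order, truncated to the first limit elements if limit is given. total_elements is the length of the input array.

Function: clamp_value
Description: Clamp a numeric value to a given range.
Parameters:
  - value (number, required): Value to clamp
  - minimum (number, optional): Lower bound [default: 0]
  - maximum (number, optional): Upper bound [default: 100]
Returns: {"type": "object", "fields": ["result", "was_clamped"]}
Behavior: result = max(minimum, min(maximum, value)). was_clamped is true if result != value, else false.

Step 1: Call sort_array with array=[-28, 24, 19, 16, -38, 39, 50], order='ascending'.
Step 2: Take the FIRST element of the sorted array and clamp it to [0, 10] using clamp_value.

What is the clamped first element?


Step 1: sort_array(order=ascending)
  sorted: [-38, -28, 16, 19, 24, 39, 50]
  -> first element = -38
Step 2: clamp_value(value=-38, minimum=0, maximum=10)
  result = max(0, min(10, -38)) = max(0, -38) = 0
  was_clamped = (0 != -38) = true
  -> result = 0
0


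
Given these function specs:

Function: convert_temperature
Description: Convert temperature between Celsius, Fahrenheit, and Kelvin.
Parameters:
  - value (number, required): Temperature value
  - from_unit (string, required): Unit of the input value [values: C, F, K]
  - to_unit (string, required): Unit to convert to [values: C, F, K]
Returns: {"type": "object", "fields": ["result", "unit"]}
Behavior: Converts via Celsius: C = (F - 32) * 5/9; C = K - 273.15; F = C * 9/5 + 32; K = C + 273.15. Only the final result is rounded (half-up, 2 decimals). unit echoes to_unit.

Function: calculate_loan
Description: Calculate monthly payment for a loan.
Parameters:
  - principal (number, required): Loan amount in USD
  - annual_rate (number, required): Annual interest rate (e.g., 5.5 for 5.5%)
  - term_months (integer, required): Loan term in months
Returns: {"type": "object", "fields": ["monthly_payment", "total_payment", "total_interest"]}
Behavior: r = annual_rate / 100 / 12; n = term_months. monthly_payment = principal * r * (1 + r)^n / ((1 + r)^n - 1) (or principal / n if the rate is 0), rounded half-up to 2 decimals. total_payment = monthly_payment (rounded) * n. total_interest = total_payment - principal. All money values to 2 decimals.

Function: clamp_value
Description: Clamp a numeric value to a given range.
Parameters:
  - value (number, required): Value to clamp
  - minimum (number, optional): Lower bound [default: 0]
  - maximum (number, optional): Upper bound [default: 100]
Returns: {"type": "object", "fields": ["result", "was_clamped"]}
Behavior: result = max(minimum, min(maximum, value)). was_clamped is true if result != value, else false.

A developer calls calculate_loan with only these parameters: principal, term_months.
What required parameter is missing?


Required parameters: principal, annual_rate, term_months
Provided: principal, term_months
Missing: annual_rate
annual_rate


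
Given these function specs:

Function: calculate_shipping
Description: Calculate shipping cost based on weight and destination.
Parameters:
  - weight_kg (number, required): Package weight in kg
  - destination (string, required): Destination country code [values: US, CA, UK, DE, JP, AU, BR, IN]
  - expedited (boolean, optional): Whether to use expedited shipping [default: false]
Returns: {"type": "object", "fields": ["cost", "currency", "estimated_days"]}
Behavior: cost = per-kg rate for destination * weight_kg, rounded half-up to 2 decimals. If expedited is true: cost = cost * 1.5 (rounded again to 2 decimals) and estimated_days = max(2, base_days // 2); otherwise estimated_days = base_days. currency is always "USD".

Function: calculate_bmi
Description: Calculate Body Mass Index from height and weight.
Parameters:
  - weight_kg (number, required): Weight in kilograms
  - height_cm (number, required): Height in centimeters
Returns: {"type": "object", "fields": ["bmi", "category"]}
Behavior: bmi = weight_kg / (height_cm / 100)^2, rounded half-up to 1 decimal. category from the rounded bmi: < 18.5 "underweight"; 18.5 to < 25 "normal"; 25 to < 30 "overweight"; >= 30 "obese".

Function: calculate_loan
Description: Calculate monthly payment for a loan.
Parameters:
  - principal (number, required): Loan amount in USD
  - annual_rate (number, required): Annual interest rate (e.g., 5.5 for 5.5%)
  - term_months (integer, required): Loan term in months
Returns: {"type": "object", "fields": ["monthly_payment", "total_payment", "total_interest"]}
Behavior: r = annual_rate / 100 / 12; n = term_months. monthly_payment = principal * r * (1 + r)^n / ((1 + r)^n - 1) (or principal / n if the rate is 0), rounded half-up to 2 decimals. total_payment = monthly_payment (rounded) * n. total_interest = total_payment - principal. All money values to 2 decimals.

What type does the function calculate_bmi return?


The calculate_bmi spec declares Returns: {"type": "object", "fields": ["bmi", "category"]}
Type:
object
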